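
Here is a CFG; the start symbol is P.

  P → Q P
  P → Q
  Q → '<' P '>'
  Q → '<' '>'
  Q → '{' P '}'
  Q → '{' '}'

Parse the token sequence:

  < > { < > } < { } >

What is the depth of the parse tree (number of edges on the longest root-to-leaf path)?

[P [Q < >] [P [Q { [P [Q < >]] }] [P [Q < [P [Q { }]] >]]]]

6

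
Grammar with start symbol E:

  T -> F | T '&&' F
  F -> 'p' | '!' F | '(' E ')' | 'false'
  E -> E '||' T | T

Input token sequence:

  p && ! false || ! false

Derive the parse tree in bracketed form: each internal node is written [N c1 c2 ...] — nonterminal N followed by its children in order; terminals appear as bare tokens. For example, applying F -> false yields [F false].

E
E || T
T || T
T && F || T
F && F || T
p && F || T
p && ! F || T
p && ! false || T
p && ! false || F
p && ! false || ! F
p && ! false || ! false

[E [E [T [T [F p]] && [F ! [F false]]]] || [T [F ! [F false]]]]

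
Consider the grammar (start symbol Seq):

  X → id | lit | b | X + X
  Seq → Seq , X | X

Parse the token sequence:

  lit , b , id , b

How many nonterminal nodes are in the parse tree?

8

[Seq [Seq [Seq [Seq [X lit]] , [X b]] , [X id]] , [X b]]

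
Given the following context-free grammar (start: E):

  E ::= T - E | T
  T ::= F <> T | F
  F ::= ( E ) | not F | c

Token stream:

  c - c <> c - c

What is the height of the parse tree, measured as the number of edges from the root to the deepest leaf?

[E [T [F c]] - [E [T [F c] <> [T [F c]]] - [E [T [F c]]]]]

5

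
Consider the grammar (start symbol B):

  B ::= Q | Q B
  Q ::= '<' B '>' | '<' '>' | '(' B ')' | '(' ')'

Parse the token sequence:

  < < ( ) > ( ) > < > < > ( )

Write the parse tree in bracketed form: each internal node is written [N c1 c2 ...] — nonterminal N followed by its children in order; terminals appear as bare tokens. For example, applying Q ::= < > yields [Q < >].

B
Q B
< B > B
< Q B > B
< < B > B > B
< < Q > B > B
< < ( ) > B > B
< < ( ) > Q > B
< < ( ) > ( ) > B
< < ( ) > ( ) > Q B
< < ( ) > ( ) > < > B
< < ( ) > ( ) > < > Q B
< < ( ) > ( ) > < > < > B
< < ( ) > ( ) > < > < > Q
< < ( ) > ( ) > < > < > ( )

[B [Q < [B [Q < [B [Q ( )]] >] [B [Q ( )]]] >] [B [Q < >] [B [Q < >] [B [Q ( )]]]]]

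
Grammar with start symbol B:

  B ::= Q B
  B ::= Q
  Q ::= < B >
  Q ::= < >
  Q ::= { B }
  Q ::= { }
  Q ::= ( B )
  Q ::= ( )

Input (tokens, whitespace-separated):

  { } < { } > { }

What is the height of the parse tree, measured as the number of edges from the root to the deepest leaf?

5

[B [Q { }] [B [Q < [B [Q { }]] >] [B [Q { }]]]]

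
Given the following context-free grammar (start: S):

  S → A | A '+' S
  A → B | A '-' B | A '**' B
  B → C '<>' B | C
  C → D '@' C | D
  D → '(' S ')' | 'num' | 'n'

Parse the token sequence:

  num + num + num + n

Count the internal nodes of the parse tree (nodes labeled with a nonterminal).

20

[S [A [B [C [D num]]]] + [S [A [B [C [D num]]]] + [S [A [B [C [D num]]]] + [S [A [B [C [D n]]]]]]]]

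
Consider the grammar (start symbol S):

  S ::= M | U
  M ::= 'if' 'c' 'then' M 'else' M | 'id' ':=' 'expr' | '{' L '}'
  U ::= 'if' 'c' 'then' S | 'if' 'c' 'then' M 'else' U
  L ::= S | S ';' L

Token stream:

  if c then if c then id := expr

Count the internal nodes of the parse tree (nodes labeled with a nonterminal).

[S [U if c then [S [U if c then [S [M id := expr]]]]]]

6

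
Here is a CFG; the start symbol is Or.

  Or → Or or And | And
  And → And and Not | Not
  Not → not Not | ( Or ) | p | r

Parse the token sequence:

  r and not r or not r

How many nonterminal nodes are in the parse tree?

10

[Or [Or [And [And [Not r]] and [Not not [Not r]]]] or [And [Not not [Not r]]]]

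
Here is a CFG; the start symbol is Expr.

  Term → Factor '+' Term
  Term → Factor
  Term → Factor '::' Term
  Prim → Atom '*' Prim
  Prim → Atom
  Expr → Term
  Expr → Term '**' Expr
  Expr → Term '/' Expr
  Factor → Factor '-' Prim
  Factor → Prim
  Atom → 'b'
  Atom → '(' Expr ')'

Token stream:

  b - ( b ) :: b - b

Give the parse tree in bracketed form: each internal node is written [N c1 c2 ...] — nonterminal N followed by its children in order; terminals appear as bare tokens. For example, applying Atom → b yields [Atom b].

Expr
Term
Factor :: Term
Factor - Prim :: Term
Prim - Prim :: Term
Atom - Prim :: Term
b - Prim :: Term
b - Atom :: Term
b - ( Expr ) :: Term
b - ( Term ) :: Term
b - ( Factor ) :: Term
b - ( Prim ) :: Term
b - ( Atom ) :: Term
b - ( b ) :: Term
b - ( b ) :: Factor
b - ( b ) :: Factor - Prim
b - ( b ) :: Prim - Prim
b - ( b ) :: Atom - Prim
b - ( b ) :: b - Prim
b - ( b ) :: b - Atom
b - ( b ) :: b - b

[Expr [Term [Factor [Factor [Prim [Atom b]]] - [Prim [Atom ( [Expr [Term [Factor [Prim [Atom b]]]]] )]]] :: [Term [Factor [Factor [Prim [Atom b]]] - [Prim [Atom b]]]]]]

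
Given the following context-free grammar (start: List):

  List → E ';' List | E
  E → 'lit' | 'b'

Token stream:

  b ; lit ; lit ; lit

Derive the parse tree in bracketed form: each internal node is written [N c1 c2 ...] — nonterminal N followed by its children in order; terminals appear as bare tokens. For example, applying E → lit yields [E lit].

[List [E b] ; [List [E lit] ; [List [E lit] ; [List [E lit]]]]]

List
E ; List
b ; List
b ; E ; List
b ; lit ; List
b ; lit ; E ; List
b ; lit ; lit ; List
b ; lit ; lit ; E
b ; lit ; lit ; lit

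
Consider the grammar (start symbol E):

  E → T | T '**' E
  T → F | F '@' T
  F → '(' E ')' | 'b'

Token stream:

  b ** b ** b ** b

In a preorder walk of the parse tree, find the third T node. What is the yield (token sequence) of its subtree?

[E [T [F b]] ** [E [T [F b]] ** [E [T [F b]] ** [E [T [F b]]]]]]

b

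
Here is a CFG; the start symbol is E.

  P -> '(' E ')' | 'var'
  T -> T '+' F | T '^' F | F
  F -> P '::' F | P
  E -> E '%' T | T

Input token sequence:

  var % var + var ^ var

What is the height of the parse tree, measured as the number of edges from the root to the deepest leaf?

[E [E [T [F [P var]]]] % [T [T [T [F [P var]]] + [F [P var]]] ^ [F [P var]]]]

6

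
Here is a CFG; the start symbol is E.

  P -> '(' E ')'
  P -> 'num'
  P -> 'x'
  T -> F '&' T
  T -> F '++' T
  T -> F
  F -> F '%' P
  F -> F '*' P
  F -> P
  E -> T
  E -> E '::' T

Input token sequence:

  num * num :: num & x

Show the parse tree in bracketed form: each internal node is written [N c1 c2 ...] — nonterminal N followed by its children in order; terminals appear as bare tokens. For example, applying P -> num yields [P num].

[E [E [T [F [F [P num]] * [P num]]]] :: [T [F [P num]] & [T [F [P x]]]]]

E
E :: T
T :: T
F :: T
F * P :: T
P * P :: T
num * P :: T
num * num :: T
num * num :: F & T
num * num :: P & T
num * num :: num & T
num * num :: num & F
num * num :: num & P
num * num :: num & x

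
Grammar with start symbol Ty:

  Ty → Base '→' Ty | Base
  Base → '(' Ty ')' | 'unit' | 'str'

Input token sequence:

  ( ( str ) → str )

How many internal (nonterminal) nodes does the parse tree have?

8

[Ty [Base ( [Ty [Base ( [Ty [Base str]] )] → [Ty [Base str]]] )]]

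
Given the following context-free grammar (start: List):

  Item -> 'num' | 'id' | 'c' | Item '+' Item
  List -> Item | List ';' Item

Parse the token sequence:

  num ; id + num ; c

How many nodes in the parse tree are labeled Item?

[List [List [List [Item num]] ; [Item [Item id] + [Item num]]] ; [Item c]]

5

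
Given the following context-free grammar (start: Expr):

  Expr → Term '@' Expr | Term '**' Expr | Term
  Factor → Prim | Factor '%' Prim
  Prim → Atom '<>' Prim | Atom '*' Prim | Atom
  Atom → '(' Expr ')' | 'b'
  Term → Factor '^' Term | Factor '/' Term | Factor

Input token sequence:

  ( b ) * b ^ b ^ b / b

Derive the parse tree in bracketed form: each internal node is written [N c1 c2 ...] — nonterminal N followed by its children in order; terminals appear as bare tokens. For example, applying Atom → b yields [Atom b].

[Expr [Term [Factor [Prim [Atom ( [Expr [Term [Factor [Prim [Atom b]]]]] )] * [Prim [Atom b]]]] ^ [Term [Factor [Prim [Atom b]]] ^ [Term [Factor [Prim [Atom b]]] / [Term [Factor [Prim [Atom b]]]]]]]]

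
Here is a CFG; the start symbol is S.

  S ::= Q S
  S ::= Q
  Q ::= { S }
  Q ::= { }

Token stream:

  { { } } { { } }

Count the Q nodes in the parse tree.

[S [Q { [S [Q { }]] }] [S [Q { [S [Q { }]] }]]]

4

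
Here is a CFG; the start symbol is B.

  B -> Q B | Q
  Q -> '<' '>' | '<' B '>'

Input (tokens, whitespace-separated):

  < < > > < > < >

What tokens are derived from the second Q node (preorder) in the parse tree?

< >

[B [Q < [B [Q < >]] >] [B [Q < >] [B [Q < >]]]]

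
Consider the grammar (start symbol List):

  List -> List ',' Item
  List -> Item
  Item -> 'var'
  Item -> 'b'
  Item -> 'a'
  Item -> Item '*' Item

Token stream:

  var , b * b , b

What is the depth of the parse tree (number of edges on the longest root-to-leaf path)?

[List [List [List [Item var]] , [Item [Item b] * [Item b]]] , [Item b]]

4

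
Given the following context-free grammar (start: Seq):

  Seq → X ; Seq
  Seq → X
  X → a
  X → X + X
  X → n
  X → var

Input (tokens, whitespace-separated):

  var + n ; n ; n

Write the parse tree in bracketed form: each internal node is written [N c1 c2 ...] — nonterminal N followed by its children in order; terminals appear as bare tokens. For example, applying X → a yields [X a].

[Seq [X [X var] + [X n]] ; [Seq [X n] ; [Seq [X n]]]]

Seq
X ; Seq
X + X ; Seq
var + X ; Seq
var + n ; Seq
var + n ; X ; Seq
var + n ; n ; Seq
var + n ; n ; X
var + n ; n ; n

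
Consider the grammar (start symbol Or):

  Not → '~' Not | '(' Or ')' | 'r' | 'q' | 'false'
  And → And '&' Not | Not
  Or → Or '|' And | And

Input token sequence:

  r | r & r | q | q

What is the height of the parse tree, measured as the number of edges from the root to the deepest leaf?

[Or [Or [Or [Or [And [Not r]]] | [And [And [Not r]] & [Not r]]] | [And [Not q]]] | [And [Not q]]]

6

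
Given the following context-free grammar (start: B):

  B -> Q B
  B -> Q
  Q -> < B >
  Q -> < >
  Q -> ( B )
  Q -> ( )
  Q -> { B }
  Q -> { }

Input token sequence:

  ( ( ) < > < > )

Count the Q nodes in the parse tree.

[B [Q ( [B [Q ( )] [B [Q < >] [B [Q < >]]]] )]]

4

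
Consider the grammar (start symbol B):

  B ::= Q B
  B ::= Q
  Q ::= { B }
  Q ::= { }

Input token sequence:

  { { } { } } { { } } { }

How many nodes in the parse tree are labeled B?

[B [Q { [B [Q { }] [B [Q { }]]] }] [B [Q { [B [Q { }]] }] [B [Q { }]]]]

6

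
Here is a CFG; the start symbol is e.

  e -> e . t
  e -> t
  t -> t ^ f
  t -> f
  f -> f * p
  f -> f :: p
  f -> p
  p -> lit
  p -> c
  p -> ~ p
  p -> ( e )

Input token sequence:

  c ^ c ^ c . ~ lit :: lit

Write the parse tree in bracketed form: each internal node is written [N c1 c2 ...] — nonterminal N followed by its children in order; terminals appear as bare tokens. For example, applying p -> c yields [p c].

e
e . t
t . t
t ^ f . t
t ^ f ^ f . t
f ^ f ^ f . t
p ^ f ^ f . t
c ^ f ^ f . t
c ^ p ^ f . t
c ^ c ^ f . t
c ^ c ^ p . t
c ^ c ^ c . t
c ^ c ^ c . f
c ^ c ^ c . f :: p
c ^ c ^ c . p :: p
c ^ c ^ c . ~ p :: p
c ^ c ^ c . ~ lit :: p
c ^ c ^ c . ~ lit :: lit

[e [e [t [t [t [f [p c]]] ^ [f [p c]]] ^ [f [p c]]]] . [t [f [f [p ~ [p lit]]] :: [p lit]]]]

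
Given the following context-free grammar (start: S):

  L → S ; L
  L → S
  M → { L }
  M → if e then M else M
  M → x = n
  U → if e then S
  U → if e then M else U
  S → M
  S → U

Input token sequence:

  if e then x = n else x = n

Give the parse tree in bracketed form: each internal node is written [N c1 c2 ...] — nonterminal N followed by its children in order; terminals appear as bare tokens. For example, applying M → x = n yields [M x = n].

S
M
if e then M else M
if e then x = n else M
if e then x = n else x = n

[S [M if e then [M x = n] else [M x = n]]]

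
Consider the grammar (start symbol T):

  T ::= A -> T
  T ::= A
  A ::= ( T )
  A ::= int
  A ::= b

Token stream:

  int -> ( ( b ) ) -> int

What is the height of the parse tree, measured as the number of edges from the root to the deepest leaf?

7

[T [A int] -> [T [A ( [T [A ( [T [A b]] )]] )] -> [T [A int]]]]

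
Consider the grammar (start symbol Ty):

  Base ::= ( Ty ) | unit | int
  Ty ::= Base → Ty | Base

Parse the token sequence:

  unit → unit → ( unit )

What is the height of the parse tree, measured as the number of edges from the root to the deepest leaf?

[Ty [Base unit] → [Ty [Base unit] → [Ty [Base ( [Ty [Base unit]] )]]]]

6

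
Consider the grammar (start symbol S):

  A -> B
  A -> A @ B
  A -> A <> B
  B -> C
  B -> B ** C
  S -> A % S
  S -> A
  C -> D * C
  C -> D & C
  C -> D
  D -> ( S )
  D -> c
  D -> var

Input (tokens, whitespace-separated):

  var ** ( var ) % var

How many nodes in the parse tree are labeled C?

4

[S [A [B [B [C [D var]]] ** [C [D ( [S [A [B [C [D var]]]]] )]]]] % [S [A [B [C [D var]]]]]]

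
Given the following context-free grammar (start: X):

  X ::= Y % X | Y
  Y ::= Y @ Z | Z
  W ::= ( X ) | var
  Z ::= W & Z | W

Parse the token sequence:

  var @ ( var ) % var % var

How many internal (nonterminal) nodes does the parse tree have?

[X [Y [Y [Z [W var]]] @ [Z [W ( [X [Y [Z [W var]]]] )]]] % [X [Y [Z [W var]]] % [X [Y [Z [W var]]]]]]

19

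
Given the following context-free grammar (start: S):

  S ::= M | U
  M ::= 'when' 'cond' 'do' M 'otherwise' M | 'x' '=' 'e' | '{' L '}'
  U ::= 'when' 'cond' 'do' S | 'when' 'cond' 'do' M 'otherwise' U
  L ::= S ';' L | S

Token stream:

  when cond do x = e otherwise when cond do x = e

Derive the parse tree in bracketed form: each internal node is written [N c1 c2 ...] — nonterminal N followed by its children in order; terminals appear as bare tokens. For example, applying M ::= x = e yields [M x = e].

[S [U when cond do [M x = e] otherwise [U when cond do [S [M x = e]]]]]

S
U
when cond do M otherwise U
when cond do x = e otherwise U
when cond do x = e otherwise when cond do S
when cond do x = e otherwise when cond do M
when cond do x = e otherwise when cond do x = e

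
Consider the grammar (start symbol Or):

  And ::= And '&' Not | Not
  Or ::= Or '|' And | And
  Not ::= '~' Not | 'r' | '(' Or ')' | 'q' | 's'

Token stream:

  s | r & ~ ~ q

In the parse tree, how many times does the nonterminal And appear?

3

[Or [Or [And [Not s]]] | [And [And [Not r]] & [Not ~ [Not ~ [Not q]]]]]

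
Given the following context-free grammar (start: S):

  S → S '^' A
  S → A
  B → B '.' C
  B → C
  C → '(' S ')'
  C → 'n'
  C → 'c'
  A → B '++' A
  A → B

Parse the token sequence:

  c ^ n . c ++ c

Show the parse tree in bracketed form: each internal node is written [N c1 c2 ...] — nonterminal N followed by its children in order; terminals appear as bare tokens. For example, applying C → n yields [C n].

[S [S [A [B [C c]]]] ^ [A [B [B [C n]] . [C c]] ++ [A [B [C c]]]]]

S
S ^ A
A ^ A
B ^ A
C ^ A
c ^ A
c ^ B ++ A
c ^ B . C ++ A
c ^ C . C ++ A
c ^ n . C ++ A
c ^ n . c ++ A
c ^ n . c ++ B
c ^ n . c ++ C
c ^ n . c ++ c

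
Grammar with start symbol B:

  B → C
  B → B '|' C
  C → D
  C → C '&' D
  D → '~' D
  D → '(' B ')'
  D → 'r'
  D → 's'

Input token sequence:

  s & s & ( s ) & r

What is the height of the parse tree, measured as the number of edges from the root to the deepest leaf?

7

[B [C [C [C [C [D s]] & [D s]] & [D ( [B [C [D s]]] )]] & [D r]]]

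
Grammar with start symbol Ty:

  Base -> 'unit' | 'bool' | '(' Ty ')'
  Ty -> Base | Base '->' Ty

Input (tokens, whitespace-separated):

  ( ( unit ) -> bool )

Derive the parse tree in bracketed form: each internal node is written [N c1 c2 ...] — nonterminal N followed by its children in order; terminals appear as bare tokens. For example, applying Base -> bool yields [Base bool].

[Ty [Base ( [Ty [Base ( [Ty [Base unit]] )] -> [Ty [Base bool]]] )]]

Ty
Base
( Ty )
( Base -> Ty )
( ( Ty ) -> Ty )
( ( Base ) -> Ty )
( ( unit ) -> Ty )
( ( unit ) -> Base )
( ( unit ) -> bool )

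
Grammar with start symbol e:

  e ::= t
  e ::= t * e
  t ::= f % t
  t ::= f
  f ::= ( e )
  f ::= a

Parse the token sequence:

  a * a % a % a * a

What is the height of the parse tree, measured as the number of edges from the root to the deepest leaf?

6

[e [t [f a]] * [e [t [f a] % [t [f a] % [t [f a]]]] * [e [t [f a]]]]]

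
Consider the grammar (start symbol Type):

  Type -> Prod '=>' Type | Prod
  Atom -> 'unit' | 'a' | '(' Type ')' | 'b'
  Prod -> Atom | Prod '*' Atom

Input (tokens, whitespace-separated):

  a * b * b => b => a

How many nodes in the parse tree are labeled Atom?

5

[Type [Prod [Prod [Prod [Atom a]] * [Atom b]] * [Atom b]] => [Type [Prod [Atom b]] => [Type [Prod [Atom a]]]]]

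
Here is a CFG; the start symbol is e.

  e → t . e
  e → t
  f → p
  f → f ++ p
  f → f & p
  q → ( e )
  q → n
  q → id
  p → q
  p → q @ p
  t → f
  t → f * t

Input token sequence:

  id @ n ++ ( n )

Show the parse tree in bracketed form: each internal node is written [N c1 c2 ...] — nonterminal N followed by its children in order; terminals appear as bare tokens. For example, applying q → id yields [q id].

[e [t [f [f [p [q id] @ [p [q n]]]] ++ [p [q ( [e [t [f [p [q n]]]]] )]]]]]

e
t
f
f ++ p
p ++ p
q @ p ++ p
id @ p ++ p
id @ q ++ p
id @ n ++ p
id @ n ++ q
id @ n ++ ( e )
id @ n ++ ( t )
id @ n ++ ( f )
id @ n ++ ( p )
id @ n ++ ( q )
id @ n ++ ( n )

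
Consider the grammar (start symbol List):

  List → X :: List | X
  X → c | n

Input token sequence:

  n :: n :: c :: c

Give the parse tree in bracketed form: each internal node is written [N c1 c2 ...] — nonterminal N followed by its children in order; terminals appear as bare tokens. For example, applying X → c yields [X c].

List
X :: List
n :: List
n :: X :: List
n :: n :: List
n :: n :: X :: List
n :: n :: c :: List
n :: n :: c :: X
n :: n :: c :: c

[List [X n] :: [List [X n] :: [List [X c] :: [List [X c]]]]]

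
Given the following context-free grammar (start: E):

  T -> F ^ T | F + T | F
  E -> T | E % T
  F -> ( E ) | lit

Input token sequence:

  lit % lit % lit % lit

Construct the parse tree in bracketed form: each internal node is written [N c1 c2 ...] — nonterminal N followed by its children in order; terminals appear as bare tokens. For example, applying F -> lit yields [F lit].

[E [E [E [E [T [F lit]]] % [T [F lit]]] % [T [F lit]]] % [T [F lit]]]

E
E % T
E % T % T
E % T % T % T
T % T % T % T
F % T % T % T
lit % T % T % T
lit % F % T % T
lit % lit % T % T
lit % lit % F % T
lit % lit % lit % T
lit % lit % lit % F
lit % lit % lit % lit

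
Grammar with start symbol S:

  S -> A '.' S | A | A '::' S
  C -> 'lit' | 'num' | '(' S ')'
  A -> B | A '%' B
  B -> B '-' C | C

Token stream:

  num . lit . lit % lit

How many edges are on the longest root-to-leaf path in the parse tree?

7

[S [A [B [C num]]] . [S [A [B [C lit]]] . [S [A [A [B [C lit]]] % [B [C lit]]]]]]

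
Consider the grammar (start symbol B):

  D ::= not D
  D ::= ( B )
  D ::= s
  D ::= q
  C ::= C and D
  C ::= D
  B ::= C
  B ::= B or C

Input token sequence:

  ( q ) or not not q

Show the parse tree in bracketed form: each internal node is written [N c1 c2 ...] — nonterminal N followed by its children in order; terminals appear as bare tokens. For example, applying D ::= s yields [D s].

B
B or C
C or C
D or C
( B ) or C
( C ) or C
( D ) or C
( q ) or C
( q ) or D
( q ) or not D
( q ) or not not D
( q ) or not not q

[B [B [C [D ( [B [C [D q]]] )]]] or [C [D not [D not [D q]]]]]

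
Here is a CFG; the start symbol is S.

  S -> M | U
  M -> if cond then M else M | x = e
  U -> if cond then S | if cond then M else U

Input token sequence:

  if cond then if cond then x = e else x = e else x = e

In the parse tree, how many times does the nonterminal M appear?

[S [M if cond then [M if cond then [M x = e] else [M x = e]] else [M x = e]]]

5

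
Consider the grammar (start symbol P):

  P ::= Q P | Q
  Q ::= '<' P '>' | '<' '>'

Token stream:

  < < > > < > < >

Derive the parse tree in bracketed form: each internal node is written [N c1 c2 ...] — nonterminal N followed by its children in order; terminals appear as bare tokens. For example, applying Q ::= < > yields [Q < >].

[P [Q < [P [Q < >]] >] [P [Q < >] [P [Q < >]]]]

P
Q P
< P > P
< Q > P
< < > > P
< < > > Q P
< < > > < > P
< < > > < > Q
< < > > < > < >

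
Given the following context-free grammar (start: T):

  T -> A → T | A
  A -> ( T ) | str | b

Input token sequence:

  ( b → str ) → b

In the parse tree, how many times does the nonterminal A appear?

[T [A ( [T [A b] → [T [A str]]] )] → [T [A b]]]

4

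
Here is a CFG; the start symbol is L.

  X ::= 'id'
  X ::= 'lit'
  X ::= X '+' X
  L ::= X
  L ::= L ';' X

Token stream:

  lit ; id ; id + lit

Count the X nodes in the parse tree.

5

[L [L [L [X lit]] ; [X id]] ; [X [X id] + [X lit]]]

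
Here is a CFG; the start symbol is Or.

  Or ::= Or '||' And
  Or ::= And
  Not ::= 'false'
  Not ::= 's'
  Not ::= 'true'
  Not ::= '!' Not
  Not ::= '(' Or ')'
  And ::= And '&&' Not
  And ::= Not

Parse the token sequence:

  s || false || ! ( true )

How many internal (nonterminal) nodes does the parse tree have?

13

[Or [Or [Or [And [Not s]]] || [And [Not false]]] || [And [Not ! [Not ( [Or [And [Not true]]] )]]]]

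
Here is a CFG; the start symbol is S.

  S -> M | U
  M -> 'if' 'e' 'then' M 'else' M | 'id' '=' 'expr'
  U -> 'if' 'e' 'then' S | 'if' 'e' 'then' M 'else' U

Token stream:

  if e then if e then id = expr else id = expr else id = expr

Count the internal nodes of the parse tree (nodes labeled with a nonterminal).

[S [M if e then [M if e then [M id = expr] else [M id = expr]] else [M id = expr]]]

6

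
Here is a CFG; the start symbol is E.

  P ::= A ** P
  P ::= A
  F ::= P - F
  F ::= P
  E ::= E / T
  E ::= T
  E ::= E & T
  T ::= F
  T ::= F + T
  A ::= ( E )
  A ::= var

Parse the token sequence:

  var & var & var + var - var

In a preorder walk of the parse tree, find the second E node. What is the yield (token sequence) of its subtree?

var & var

[E [E [E [T [F [P [A var]]]]] & [T [F [P [A var]]]]] & [T [F [P [A var]]] + [T [F [P [A var]] - [F [P [A var]]]]]]]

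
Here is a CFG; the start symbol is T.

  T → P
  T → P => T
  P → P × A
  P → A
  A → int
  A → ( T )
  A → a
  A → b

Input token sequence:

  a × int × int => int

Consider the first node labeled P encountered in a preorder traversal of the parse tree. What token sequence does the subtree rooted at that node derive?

a × int × int

[T [P [P [P [A a]] × [A int]] × [A int]] => [T [P [A int]]]]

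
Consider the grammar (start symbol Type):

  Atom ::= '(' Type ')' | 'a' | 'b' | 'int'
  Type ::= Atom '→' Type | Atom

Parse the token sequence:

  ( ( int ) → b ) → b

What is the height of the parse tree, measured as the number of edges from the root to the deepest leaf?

6

[Type [Atom ( [Type [Atom ( [Type [Atom int]] )] → [Type [Atom b]]] )] → [Type [Atom b]]]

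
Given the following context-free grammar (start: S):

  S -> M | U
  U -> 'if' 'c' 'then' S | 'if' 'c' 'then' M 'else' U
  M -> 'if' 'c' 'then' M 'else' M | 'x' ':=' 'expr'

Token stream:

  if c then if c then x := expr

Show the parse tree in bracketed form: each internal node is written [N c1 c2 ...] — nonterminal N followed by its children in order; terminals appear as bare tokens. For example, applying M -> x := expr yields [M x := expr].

S
U
if c then S
if c then U
if c then if c then S
if c then if c then M
if c then if c then x := expr

[S [U if c then [S [U if c then [S [M x := expr]]]]]]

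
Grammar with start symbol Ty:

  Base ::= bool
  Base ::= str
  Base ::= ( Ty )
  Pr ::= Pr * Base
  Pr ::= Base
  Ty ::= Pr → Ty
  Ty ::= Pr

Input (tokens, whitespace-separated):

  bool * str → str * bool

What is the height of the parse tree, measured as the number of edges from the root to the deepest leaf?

[Ty [Pr [Pr [Base bool]] * [Base str]] → [Ty [Pr [Pr [Base str]] * [Base bool]]]]

5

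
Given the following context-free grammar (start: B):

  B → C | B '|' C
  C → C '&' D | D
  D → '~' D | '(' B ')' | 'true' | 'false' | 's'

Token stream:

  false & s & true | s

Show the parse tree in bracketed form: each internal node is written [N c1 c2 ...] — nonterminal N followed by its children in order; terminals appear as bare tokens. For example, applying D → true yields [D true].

[B [B [C [C [C [D false]] & [D s]] & [D true]]] | [C [D s]]]

B
B | C
C | C
C & D | C
C & D & D | C
D & D & D | C
false & D & D | C
false & s & D | C
false & s & true | C
false & s & true | D
false & s & true | s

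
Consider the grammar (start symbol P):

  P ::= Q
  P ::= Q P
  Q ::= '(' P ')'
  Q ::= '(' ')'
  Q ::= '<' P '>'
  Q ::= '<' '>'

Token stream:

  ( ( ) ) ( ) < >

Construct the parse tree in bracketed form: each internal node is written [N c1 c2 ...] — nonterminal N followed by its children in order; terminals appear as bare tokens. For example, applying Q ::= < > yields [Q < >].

P
Q P
( P ) P
( Q ) P
( ( ) ) P
( ( ) ) Q P
( ( ) ) ( ) P
( ( ) ) ( ) Q
( ( ) ) ( ) < >

[P [Q ( [P [Q ( )]] )] [P [Q ( )] [P [Q < >]]]]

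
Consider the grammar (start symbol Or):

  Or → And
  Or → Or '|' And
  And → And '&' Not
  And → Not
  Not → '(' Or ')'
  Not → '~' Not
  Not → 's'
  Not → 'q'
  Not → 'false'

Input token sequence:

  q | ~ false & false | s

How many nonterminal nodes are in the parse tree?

12

[Or [Or [Or [And [Not q]]] | [And [And [Not ~ [Not false]]] & [Not false]]] | [And [Not s]]]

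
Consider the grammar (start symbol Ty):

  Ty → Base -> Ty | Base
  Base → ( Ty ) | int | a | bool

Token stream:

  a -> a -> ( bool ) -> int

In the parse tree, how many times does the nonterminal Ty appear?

5

[Ty [Base a] -> [Ty [Base a] -> [Ty [Base ( [Ty [Base bool]] )] -> [Ty [Base int]]]]]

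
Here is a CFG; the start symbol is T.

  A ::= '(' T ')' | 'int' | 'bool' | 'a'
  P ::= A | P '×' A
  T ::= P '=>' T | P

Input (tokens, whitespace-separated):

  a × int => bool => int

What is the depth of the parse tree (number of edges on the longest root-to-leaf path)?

5

[T [P [P [A a]] × [A int]] => [T [P [A bool]] => [T [P [A int]]]]]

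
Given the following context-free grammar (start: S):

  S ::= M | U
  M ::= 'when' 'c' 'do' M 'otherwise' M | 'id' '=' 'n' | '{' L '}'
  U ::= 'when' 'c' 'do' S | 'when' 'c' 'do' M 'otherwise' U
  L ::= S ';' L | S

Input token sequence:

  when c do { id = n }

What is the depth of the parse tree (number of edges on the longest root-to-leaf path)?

[S [U when c do [S [M { [L [S [M id = n]]] }]]]]

7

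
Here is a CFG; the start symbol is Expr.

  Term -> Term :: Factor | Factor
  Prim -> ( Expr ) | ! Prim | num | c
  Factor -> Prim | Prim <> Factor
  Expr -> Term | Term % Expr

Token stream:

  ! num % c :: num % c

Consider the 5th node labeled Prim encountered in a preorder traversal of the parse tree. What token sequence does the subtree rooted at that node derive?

[Expr [Term [Factor [Prim ! [Prim num]]]] % [Expr [Term [Term [Factor [Prim c]]] :: [Factor [Prim num]]] % [Expr [Term [Factor [Prim c]]]]]]

c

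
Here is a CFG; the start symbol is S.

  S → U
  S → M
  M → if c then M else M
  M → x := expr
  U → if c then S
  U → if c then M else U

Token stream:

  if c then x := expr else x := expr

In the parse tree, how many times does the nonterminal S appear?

1

[S [M if c then [M x := expr] else [M x := expr]]]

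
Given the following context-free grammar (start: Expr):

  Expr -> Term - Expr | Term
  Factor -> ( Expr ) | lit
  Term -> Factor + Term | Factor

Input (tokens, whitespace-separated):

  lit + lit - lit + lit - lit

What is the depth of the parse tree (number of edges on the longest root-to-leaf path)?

[Expr [Term [Factor lit] + [Term [Factor lit]]] - [Expr [Term [Factor lit] + [Term [Factor lit]]] - [Expr [Term [Factor lit]]]]]

5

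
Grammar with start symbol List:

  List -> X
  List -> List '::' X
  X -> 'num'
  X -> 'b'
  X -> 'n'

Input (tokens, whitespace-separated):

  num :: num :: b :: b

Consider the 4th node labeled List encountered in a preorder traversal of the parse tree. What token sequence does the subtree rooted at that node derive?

num

[List [List [List [List [X num]] :: [X num]] :: [X b]] :: [X b]]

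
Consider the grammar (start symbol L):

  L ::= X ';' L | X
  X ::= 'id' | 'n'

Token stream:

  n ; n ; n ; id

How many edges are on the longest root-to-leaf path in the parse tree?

[L [X n] ; [L [X n] ; [L [X n] ; [L [X id]]]]]

5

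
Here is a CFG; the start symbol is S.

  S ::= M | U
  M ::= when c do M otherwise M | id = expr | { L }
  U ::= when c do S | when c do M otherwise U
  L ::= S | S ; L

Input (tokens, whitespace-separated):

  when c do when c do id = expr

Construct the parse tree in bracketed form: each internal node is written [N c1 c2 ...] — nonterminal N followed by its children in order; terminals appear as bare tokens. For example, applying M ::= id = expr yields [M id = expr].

S
U
when c do S
when c do U
when c do when c do S
when c do when c do M
when c do when c do id = expr

[S [U when c do [S [U when c do [S [M id = expr]]]]]]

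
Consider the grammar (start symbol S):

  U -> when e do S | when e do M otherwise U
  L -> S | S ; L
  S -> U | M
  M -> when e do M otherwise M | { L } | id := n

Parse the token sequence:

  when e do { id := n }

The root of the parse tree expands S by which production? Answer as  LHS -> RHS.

[S [U when e do [S [M { [L [S [M id := n]]] }]]]]

S -> U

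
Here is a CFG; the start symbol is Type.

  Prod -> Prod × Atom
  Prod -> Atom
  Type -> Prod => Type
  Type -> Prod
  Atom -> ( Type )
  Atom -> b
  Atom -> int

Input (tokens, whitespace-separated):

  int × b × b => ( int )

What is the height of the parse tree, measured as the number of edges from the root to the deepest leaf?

[Type [Prod [Prod [Prod [Atom int]] × [Atom b]] × [Atom b]] => [Type [Prod [Atom ( [Type [Prod [Atom int]]] )]]]]

7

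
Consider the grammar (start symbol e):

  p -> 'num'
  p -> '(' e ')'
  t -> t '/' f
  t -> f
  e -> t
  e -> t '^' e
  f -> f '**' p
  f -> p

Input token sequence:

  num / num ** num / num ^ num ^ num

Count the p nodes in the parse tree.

6

[e [t [t [t [f [p num]]] / [f [f [p num]] ** [p num]]] / [f [p num]]] ^ [e [t [f [p num]]] ^ [e [t [f [p num]]]]]]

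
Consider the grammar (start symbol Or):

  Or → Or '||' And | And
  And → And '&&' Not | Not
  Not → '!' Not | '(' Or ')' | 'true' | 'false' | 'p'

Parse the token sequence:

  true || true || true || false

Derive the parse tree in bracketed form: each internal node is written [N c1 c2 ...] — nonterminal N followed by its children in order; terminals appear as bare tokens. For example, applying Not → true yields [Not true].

[Or [Or [Or [Or [And [Not true]]] || [And [Not true]]] || [And [Not true]]] || [And [Not false]]]

Or
Or || And
Or || And || And
Or || And || And || And
And || And || And || And
Not || And || And || And
true || And || And || And
true || Not || And || And
true || true || And || And
true || true || Not || And
true || true || true || And
true || true || true || Not
true || true || true || false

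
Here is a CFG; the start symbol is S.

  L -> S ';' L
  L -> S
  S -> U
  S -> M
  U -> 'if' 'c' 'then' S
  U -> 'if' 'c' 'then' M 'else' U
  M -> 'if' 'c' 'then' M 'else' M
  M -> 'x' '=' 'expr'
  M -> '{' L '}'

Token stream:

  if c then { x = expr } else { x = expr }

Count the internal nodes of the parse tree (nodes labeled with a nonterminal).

[S [M if c then [M { [L [S [M x = expr]]] }] else [M { [L [S [M x = expr]]] }]]]

10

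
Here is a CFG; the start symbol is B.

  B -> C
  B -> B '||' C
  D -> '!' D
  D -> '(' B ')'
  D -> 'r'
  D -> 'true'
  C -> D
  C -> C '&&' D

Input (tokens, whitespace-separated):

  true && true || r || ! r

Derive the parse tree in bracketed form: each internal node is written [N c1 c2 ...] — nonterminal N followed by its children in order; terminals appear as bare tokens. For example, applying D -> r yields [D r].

B
B || C
B || C || C
C || C || C
C && D || C || C
D && D || C || C
true && D || C || C
true && true || C || C
true && true || D || C
true && true || r || C
true && true || r || D
true && true || r || ! D
true && true || r || ! r

[B [B [B [C [C [D true]] && [D true]]] || [C [D r]]] || [C [D ! [D r]]]]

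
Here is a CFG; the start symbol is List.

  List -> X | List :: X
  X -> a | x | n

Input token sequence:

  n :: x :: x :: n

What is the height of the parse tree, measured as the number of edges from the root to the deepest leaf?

5

[List [List [List [List [X n]] :: [X x]] :: [X x]] :: [X n]]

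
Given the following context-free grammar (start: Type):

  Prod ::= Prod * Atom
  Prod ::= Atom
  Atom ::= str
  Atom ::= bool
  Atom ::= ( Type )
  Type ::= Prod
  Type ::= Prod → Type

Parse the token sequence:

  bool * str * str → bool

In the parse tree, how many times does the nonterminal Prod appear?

[Type [Prod [Prod [Prod [Atom bool]] * [Atom str]] * [Atom str]] → [Type [Prod [Atom bool]]]]

4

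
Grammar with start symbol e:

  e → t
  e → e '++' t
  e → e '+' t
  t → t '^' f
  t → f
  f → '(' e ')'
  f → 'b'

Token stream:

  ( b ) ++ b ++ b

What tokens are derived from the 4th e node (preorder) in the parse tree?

[e [e [e [t [f ( [e [t [f b]]] )]]] ++ [t [f b]]] ++ [t [f b]]]

b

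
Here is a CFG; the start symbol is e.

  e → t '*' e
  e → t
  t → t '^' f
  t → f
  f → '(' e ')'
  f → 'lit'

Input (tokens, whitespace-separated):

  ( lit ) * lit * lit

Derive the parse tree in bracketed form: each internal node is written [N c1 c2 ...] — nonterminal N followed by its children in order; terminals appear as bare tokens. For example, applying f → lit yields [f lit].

[e [t [f ( [e [t [f lit]]] )]] * [e [t [f lit]] * [e [t [f lit]]]]]

e
t * e
f * e
( e ) * e
( t ) * e
( f ) * e
( lit ) * e
( lit ) * t * e
( lit ) * f * e
( lit ) * lit * e
( lit ) * lit * t
( lit ) * lit * f
( lit ) * lit * lit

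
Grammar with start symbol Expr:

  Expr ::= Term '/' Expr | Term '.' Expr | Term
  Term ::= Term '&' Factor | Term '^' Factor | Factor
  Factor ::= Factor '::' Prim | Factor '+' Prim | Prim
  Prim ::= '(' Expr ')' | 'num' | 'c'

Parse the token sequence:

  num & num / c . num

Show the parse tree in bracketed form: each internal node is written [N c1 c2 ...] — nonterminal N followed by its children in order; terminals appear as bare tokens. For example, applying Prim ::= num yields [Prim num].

Expr
Term / Expr
Term & Factor / Expr
Factor & Factor / Expr
Prim & Factor / Expr
num & Factor / Expr
num & Prim / Expr
num & num / Expr
num & num / Term . Expr
num & num / Factor . Expr
num & num / Prim . Expr
num & num / c . Expr
num & num / c . Term
num & num / c . Factor
num & num / c . Prim
num & num / c . num

[Expr [Term [Term [Factor [Prim num]]] & [Factor [Prim num]]] / [Expr [Term [Factor [Prim c]]] . [Expr [Term [Factor [Prim num]]]]]]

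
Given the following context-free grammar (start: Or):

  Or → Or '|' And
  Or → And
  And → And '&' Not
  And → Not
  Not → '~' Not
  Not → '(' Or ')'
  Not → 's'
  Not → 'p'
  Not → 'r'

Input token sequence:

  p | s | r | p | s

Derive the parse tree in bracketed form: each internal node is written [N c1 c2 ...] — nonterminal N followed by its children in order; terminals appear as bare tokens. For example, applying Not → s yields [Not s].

Or
Or | And
Or | And | And
Or | And | And | And
Or | And | And | And | And
And | And | And | And | And
Not | And | And | And | And
p | And | And | And | And
p | Not | And | And | And
p | s | And | And | And
p | s | Not | And | And
p | s | r | And | And
p | s | r | Not | And
p | s | r | p | And
p | s | r | p | Not
p | s | r | p | s

[Or [Or [Or [Or [Or [And [Not p]]] | [And [Not s]]] | [And [Not r]]] | [And [Not p]]] | [And [Not s]]]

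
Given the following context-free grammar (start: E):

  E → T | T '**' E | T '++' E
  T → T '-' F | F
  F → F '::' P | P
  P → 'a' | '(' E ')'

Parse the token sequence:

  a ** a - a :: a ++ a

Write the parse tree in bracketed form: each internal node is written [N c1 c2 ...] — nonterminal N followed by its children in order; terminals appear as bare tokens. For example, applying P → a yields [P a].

[E [T [F [P a]]] ** [E [T [T [F [P a]]] - [F [F [P a]] :: [P a]]] ++ [E [T [F [P a]]]]]]

E
T ** E
F ** E
P ** E
a ** E
a ** T ++ E
a ** T - F ++ E
a ** F - F ++ E
a ** P - F ++ E
a ** a - F ++ E
a ** a - F :: P ++ E
a ** a - P :: P ++ E
a ** a - a :: P ++ E
a ** a - a :: a ++ E
a ** a - a :: a ++ T
a ** a - a :: a ++ F
a ** a - a :: a ++ P
a ** a - a :: a ++ a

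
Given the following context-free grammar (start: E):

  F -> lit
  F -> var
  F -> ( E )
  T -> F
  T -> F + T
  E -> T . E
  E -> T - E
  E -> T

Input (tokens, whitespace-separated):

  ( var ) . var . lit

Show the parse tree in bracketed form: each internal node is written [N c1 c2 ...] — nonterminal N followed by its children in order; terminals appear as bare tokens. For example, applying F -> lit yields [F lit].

E
T . E
F . E
( E ) . E
( T ) . E
( F ) . E
( var ) . E
( var ) . T . E
( var ) . F . E
( var ) . var . E
( var ) . var . T
( var ) . var . F
( var ) . var . lit

[E [T [F ( [E [T [F var]]] )]] . [E [T [F var]] . [E [T [F lit]]]]]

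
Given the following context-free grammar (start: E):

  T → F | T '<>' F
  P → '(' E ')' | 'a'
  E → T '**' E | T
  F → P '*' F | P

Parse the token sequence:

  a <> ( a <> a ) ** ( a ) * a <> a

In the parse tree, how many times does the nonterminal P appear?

8

[E [T [T [F [P a]]] <> [F [P ( [E [T [T [F [P a]]] <> [F [P a]]]] )]]] ** [E [T [T [F [P ( [E [T [F [P a]]]] )] * [F [P a]]]] <> [F [P a]]]]]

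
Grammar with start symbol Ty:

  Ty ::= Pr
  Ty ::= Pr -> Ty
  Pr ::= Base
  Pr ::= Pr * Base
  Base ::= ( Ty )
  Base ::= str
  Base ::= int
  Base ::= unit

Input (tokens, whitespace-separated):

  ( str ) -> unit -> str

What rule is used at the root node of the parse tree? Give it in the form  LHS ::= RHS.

[Ty [Pr [Base ( [Ty [Pr [Base str]]] )]] -> [Ty [Pr [Base unit]] -> [Ty [Pr [Base str]]]]]

Ty ::= Pr -> Ty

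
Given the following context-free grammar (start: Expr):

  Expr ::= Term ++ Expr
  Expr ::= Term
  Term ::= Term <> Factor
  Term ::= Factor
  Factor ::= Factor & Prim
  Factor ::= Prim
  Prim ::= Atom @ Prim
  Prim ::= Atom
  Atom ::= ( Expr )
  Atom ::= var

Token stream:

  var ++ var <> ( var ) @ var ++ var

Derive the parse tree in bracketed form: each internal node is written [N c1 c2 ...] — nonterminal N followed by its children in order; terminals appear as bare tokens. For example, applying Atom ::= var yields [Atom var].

[Expr [Term [Factor [Prim [Atom var]]]] ++ [Expr [Term [Term [Factor [Prim [Atom var]]]] <> [Factor [Prim [Atom ( [Expr [Term [Factor [Prim [Atom var]]]]] )] @ [Prim [Atom var]]]]] ++ [Expr [Term [Factor [Prim [Atom var]]]]]]]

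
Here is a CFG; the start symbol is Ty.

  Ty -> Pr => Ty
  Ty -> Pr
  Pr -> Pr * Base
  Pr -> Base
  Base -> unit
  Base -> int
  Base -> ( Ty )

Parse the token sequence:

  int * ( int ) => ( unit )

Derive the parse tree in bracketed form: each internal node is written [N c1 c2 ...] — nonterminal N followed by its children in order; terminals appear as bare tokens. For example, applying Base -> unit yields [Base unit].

Ty
Pr => Ty
Pr * Base => Ty
Base * Base => Ty
int * Base => Ty
int * ( Ty ) => Ty
int * ( Pr ) => Ty
int * ( Base ) => Ty
int * ( int ) => Ty
int * ( int ) => Pr
int * ( int ) => Base
int * ( int ) => ( Ty )
int * ( int ) => ( Pr )
int * ( int ) => ( Base )
int * ( int ) => ( unit )

[Ty [Pr [Pr [Base int]] * [Base ( [Ty [Pr [Base int]]] )]] => [Ty [Pr [Base ( [Ty [Pr [Base unit]]] )]]]]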